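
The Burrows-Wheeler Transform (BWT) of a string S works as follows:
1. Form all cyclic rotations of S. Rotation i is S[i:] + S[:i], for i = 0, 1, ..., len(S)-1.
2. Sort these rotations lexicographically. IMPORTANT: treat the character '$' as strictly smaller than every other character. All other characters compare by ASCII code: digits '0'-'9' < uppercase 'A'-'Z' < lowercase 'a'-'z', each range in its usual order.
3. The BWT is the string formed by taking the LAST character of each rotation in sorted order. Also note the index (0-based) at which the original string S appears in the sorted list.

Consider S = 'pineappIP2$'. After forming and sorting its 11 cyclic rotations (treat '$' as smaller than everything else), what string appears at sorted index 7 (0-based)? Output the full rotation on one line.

Answer: neappIP2$pi

Derivation:
All 11 rotations (rotation i = S[i:]+S[:i]):
  rot[0] = pineappIP2$
  rot[1] = ineappIP2$p
  rot[2] = neappIP2$pi
  rot[3] = eappIP2$pin
  rot[4] = appIP2$pine
  rot[5] = ppIP2$pinea
  rot[6] = pIP2$pineap
  rot[7] = IP2$pineapp
  rot[8] = P2$pineappI
  rot[9] = 2$pineappIP
  rot[10] = $pineappIP2
Sorted (with $ < everything):
  sorted[0] = $pineappIP2
  sorted[1] = 2$pineappIP
  sorted[2] = IP2$pineapp
  sorted[3] = P2$pineappI
  sorted[4] = appIP2$pine
  sorted[5] = eappIP2$pin
  sorted[6] = ineappIP2$p
  sorted[7] = neappIP2$pi
  sorted[8] = pIP2$pineap
  sorted[9] = pineappIP2$
  sorted[10] = ppIP2$pinea
sorted[7] = neappIP2$pi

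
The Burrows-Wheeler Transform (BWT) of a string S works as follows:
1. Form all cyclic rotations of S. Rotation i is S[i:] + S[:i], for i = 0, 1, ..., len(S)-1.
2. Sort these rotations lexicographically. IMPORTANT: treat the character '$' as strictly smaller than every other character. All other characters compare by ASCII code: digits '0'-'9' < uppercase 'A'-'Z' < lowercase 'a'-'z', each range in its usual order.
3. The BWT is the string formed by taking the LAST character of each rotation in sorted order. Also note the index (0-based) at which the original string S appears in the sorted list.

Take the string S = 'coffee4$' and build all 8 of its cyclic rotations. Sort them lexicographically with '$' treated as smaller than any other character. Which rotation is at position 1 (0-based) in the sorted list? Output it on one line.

Answer: 4$coffee

Derivation:
All 8 rotations (rotation i = S[i:]+S[:i]):
  rot[0] = coffee4$
  rot[1] = offee4$c
  rot[2] = ffee4$co
  rot[3] = fee4$cof
  rot[4] = ee4$coff
  rot[5] = e4$coffe
  rot[6] = 4$coffee
  rot[7] = $coffee4
Sorted (with $ < everything):
  sorted[0] = $coffee4
  sorted[1] = 4$coffee
  sorted[2] = coffee4$
  sorted[3] = e4$coffe
  sorted[4] = ee4$coff
  sorted[5] = fee4$cof
  sorted[6] = ffee4$co
  sorted[7] = offee4$c
sorted[1] = 4$coffee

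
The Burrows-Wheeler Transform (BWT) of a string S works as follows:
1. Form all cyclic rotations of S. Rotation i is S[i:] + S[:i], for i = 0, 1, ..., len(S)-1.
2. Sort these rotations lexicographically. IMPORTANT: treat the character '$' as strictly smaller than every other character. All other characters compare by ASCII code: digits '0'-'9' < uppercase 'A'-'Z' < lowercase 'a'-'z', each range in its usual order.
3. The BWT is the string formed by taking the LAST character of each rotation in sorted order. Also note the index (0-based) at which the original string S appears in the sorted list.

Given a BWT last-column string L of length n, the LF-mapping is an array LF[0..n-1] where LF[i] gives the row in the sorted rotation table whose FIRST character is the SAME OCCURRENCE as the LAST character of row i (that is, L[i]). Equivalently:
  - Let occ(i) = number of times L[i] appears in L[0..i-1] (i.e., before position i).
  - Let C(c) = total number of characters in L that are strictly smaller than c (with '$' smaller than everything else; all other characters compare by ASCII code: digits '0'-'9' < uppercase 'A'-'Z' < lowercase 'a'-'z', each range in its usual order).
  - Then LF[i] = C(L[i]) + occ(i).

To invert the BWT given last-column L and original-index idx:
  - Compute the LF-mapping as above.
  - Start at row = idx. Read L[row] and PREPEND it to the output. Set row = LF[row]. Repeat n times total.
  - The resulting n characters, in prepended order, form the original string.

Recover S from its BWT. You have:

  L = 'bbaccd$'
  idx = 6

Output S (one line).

LF mapping: 2 3 1 4 5 6 0
Walk LF starting at row 6, prepending L[row]:
  step 1: row=6, L[6]='$', prepend. Next row=LF[6]=0
  step 2: row=0, L[0]='b', prepend. Next row=LF[0]=2
  step 3: row=2, L[2]='a', prepend. Next row=LF[2]=1
  step 4: row=1, L[1]='b', prepend. Next row=LF[1]=3
  step 5: row=3, L[3]='c', prepend. Next row=LF[3]=4
  step 6: row=4, L[4]='c', prepend. Next row=LF[4]=5
  step 7: row=5, L[5]='d', prepend. Next row=LF[5]=6
Reversed output: dccbab$

Answer: dccbab$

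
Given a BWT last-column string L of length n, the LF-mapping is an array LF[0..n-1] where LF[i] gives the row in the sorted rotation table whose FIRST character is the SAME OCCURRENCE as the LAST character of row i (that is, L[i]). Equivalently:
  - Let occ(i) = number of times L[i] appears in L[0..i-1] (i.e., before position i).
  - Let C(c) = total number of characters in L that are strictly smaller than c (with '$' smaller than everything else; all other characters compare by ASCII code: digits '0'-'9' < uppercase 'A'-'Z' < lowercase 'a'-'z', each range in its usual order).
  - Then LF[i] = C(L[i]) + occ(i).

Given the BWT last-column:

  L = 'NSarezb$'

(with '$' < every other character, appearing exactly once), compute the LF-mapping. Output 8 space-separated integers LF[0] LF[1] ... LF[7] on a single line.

Answer: 1 2 3 6 5 7 4 0

Derivation:
Char counts: '$':1, 'N':1, 'S':1, 'a':1, 'b':1, 'e':1, 'r':1, 'z':1
C (first-col start): C('$')=0, C('N')=1, C('S')=2, C('a')=3, C('b')=4, C('e')=5, C('r')=6, C('z')=7
L[0]='N': occ=0, LF[0]=C('N')+0=1+0=1
L[1]='S': occ=0, LF[1]=C('S')+0=2+0=2
L[2]='a': occ=0, LF[2]=C('a')+0=3+0=3
L[3]='r': occ=0, LF[3]=C('r')+0=6+0=6
L[4]='e': occ=0, LF[4]=C('e')+0=5+0=5
L[5]='z': occ=0, LF[5]=C('z')+0=7+0=7
L[6]='b': occ=0, LF[6]=C('b')+0=4+0=4
L[7]='$': occ=0, LF[7]=C('$')+0=0+0=0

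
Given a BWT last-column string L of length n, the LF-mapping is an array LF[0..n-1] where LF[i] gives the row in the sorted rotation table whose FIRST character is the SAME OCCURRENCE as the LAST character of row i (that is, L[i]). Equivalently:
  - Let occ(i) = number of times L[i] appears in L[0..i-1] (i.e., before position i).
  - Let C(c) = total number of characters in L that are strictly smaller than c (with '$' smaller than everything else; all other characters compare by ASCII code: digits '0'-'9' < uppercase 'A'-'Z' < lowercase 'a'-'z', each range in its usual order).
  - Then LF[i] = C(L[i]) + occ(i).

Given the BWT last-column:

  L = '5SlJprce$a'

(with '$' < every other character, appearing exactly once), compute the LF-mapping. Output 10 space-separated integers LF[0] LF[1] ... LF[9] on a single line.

Char counts: '$':1, '5':1, 'J':1, 'S':1, 'a':1, 'c':1, 'e':1, 'l':1, 'p':1, 'r':1
C (first-col start): C('$')=0, C('5')=1, C('J')=2, C('S')=3, C('a')=4, C('c')=5, C('e')=6, C('l')=7, C('p')=8, C('r')=9
L[0]='5': occ=0, LF[0]=C('5')+0=1+0=1
L[1]='S': occ=0, LF[1]=C('S')+0=3+0=3
L[2]='l': occ=0, LF[2]=C('l')+0=7+0=7
L[3]='J': occ=0, LF[3]=C('J')+0=2+0=2
L[4]='p': occ=0, LF[4]=C('p')+0=8+0=8
L[5]='r': occ=0, LF[5]=C('r')+0=9+0=9
L[6]='c': occ=0, LF[6]=C('c')+0=5+0=5
L[7]='e': occ=0, LF[7]=C('e')+0=6+0=6
L[8]='$': occ=0, LF[8]=C('$')+0=0+0=0
L[9]='a': occ=0, LF[9]=C('a')+0=4+0=4

Answer: 1 3 7 2 8 9 5 6 0 4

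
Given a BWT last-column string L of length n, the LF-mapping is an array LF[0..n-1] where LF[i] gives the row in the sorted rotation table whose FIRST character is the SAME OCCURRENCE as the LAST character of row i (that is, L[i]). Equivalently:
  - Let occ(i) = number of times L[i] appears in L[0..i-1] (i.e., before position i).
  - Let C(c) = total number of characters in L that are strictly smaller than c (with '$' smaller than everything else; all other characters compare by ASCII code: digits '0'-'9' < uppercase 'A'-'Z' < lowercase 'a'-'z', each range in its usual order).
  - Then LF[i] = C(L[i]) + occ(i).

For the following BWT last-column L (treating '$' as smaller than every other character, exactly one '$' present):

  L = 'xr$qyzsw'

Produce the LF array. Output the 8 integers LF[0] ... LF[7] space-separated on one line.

Answer: 5 2 0 1 6 7 3 4

Derivation:
Char counts: '$':1, 'q':1, 'r':1, 's':1, 'w':1, 'x':1, 'y':1, 'z':1
C (first-col start): C('$')=0, C('q')=1, C('r')=2, C('s')=3, C('w')=4, C('x')=5, C('y')=6, C('z')=7
L[0]='x': occ=0, LF[0]=C('x')+0=5+0=5
L[1]='r': occ=0, LF[1]=C('r')+0=2+0=2
L[2]='$': occ=0, LF[2]=C('$')+0=0+0=0
L[3]='q': occ=0, LF[3]=C('q')+0=1+0=1
L[4]='y': occ=0, LF[4]=C('y')+0=6+0=6
L[5]='z': occ=0, LF[5]=C('z')+0=7+0=7
L[6]='s': occ=0, LF[6]=C('s')+0=3+0=3
L[7]='w': occ=0, LF[7]=C('w')+0=4+0=4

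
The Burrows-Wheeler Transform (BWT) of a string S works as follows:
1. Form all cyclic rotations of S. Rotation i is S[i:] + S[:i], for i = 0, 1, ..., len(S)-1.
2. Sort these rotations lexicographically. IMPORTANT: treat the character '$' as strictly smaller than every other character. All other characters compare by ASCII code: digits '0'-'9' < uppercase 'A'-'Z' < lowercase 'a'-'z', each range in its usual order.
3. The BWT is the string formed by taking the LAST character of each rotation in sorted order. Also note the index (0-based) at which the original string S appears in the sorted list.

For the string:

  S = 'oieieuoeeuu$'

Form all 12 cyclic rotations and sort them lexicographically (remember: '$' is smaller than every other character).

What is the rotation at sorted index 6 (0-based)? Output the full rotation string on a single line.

All 12 rotations (rotation i = S[i:]+S[:i]):
  rot[0] = oieieuoeeuu$
  rot[1] = ieieuoeeuu$o
  rot[2] = eieuoeeuu$oi
  rot[3] = ieuoeeuu$oie
  rot[4] = euoeeuu$oiei
  rot[5] = uoeeuu$oieie
  rot[6] = oeeuu$oieieu
  rot[7] = eeuu$oieieuo
  rot[8] = euu$oieieuoe
  rot[9] = uu$oieieuoee
  rot[10] = u$oieieuoeeu
  rot[11] = $oieieuoeeuu
Sorted (with $ < everything):
  sorted[0] = $oieieuoeeuu
  sorted[1] = eeuu$oieieuo
  sorted[2] = eieuoeeuu$oi
  sorted[3] = euoeeuu$oiei
  sorted[4] = euu$oieieuoe
  sorted[5] = ieieuoeeuu$o
  sorted[6] = ieuoeeuu$oie
  sorted[7] = oeeuu$oieieu
  sorted[8] = oieieuoeeuu$
  sorted[9] = u$oieieuoeeu
  sorted[10] = uoeeuu$oieie
  sorted[11] = uu$oieieuoee
sorted[6] = ieuoeeuu$oie

Answer: ieuoeeuu$oie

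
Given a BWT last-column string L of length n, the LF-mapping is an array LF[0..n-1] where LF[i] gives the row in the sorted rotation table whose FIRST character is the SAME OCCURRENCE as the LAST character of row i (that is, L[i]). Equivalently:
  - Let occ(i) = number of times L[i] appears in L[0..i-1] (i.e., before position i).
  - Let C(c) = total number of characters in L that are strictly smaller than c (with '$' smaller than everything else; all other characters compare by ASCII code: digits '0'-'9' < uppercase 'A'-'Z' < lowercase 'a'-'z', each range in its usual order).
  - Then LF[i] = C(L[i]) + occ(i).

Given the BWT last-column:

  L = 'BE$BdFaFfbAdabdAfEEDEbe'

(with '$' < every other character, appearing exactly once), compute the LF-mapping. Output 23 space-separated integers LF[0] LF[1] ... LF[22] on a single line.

Answer: 3 6 0 4 17 10 12 11 21 14 1 18 13 15 19 2 22 7 8 5 9 16 20

Derivation:
Char counts: '$':1, 'A':2, 'B':2, 'D':1, 'E':4, 'F':2, 'a':2, 'b':3, 'd':3, 'e':1, 'f':2
C (first-col start): C('$')=0, C('A')=1, C('B')=3, C('D')=5, C('E')=6, C('F')=10, C('a')=12, C('b')=14, C('d')=17, C('e')=20, C('f')=21
L[0]='B': occ=0, LF[0]=C('B')+0=3+0=3
L[1]='E': occ=0, LF[1]=C('E')+0=6+0=6
L[2]='$': occ=0, LF[2]=C('$')+0=0+0=0
L[3]='B': occ=1, LF[3]=C('B')+1=3+1=4
L[4]='d': occ=0, LF[4]=C('d')+0=17+0=17
L[5]='F': occ=0, LF[5]=C('F')+0=10+0=10
L[6]='a': occ=0, LF[6]=C('a')+0=12+0=12
L[7]='F': occ=1, LF[7]=C('F')+1=10+1=11
L[8]='f': occ=0, LF[8]=C('f')+0=21+0=21
L[9]='b': occ=0, LF[9]=C('b')+0=14+0=14
L[10]='A': occ=0, LF[10]=C('A')+0=1+0=1
L[11]='d': occ=1, LF[11]=C('d')+1=17+1=18
L[12]='a': occ=1, LF[12]=C('a')+1=12+1=13
L[13]='b': occ=1, LF[13]=C('b')+1=14+1=15
L[14]='d': occ=2, LF[14]=C('d')+2=17+2=19
L[15]='A': occ=1, LF[15]=C('A')+1=1+1=2
L[16]='f': occ=1, LF[16]=C('f')+1=21+1=22
L[17]='E': occ=1, LF[17]=C('E')+1=6+1=7
L[18]='E': occ=2, LF[18]=C('E')+2=6+2=8
L[19]='D': occ=0, LF[19]=C('D')+0=5+0=5
L[20]='E': occ=3, LF[20]=C('E')+3=6+3=9
L[21]='b': occ=2, LF[21]=C('b')+2=14+2=16
L[22]='e': occ=0, LF[22]=C('e')+0=20+0=20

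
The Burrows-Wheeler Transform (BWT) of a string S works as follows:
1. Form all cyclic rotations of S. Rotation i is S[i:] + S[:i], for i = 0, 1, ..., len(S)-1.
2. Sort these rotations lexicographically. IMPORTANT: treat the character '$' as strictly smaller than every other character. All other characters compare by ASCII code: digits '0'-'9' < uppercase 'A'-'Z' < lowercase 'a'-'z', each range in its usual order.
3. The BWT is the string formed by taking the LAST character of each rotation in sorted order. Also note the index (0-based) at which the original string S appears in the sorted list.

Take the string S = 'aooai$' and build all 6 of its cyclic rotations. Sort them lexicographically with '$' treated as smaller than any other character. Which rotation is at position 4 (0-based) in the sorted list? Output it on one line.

Answer: oai$ao

Derivation:
All 6 rotations (rotation i = S[i:]+S[:i]):
  rot[0] = aooai$
  rot[1] = ooai$a
  rot[2] = oai$ao
  rot[3] = ai$aoo
  rot[4] = i$aooa
  rot[5] = $aooai
Sorted (with $ < everything):
  sorted[0] = $aooai
  sorted[1] = ai$aoo
  sorted[2] = aooai$
  sorted[3] = i$aooa
  sorted[4] = oai$ao
  sorted[5] = ooai$a
sorted[4] = oai$ao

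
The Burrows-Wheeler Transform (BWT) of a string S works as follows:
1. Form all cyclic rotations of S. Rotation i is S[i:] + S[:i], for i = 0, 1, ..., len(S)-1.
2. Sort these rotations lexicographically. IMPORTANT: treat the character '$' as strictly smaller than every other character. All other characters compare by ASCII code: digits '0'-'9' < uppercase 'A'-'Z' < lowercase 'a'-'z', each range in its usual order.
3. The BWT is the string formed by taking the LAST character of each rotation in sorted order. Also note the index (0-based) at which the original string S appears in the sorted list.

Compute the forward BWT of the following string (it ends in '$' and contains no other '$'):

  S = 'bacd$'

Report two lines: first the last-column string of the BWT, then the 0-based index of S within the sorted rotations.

Answer: db$ac
2

Derivation:
All 5 rotations (rotation i = S[i:]+S[:i]):
  rot[0] = bacd$
  rot[1] = acd$b
  rot[2] = cd$ba
  rot[3] = d$bac
  rot[4] = $bacd
Sorted (with $ < everything):
  sorted[0] = $bacd  (last char: 'd')
  sorted[1] = acd$b  (last char: 'b')
  sorted[2] = bacd$  (last char: '$')
  sorted[3] = cd$ba  (last char: 'a')
  sorted[4] = d$bac  (last char: 'c')
Last column: db$ac
Original string S is at sorted index 2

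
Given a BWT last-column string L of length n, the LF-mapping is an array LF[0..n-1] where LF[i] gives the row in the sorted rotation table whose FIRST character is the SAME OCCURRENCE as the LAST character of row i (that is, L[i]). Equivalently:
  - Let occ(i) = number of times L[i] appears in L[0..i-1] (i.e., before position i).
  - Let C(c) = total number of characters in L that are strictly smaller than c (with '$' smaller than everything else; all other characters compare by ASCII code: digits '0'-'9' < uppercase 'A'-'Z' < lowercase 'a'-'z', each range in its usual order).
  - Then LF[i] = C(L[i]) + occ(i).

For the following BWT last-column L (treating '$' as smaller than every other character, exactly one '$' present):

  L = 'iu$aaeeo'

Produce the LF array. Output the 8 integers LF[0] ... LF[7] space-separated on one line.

Answer: 5 7 0 1 2 3 4 6

Derivation:
Char counts: '$':1, 'a':2, 'e':2, 'i':1, 'o':1, 'u':1
C (first-col start): C('$')=0, C('a')=1, C('e')=3, C('i')=5, C('o')=6, C('u')=7
L[0]='i': occ=0, LF[0]=C('i')+0=5+0=5
L[1]='u': occ=0, LF[1]=C('u')+0=7+0=7
L[2]='$': occ=0, LF[2]=C('$')+0=0+0=0
L[3]='a': occ=0, LF[3]=C('a')+0=1+0=1
L[4]='a': occ=1, LF[4]=C('a')+1=1+1=2
L[5]='e': occ=0, LF[5]=C('e')+0=3+0=3
L[6]='e': occ=1, LF[6]=C('e')+1=3+1=4
L[7]='o': occ=0, LF[7]=C('o')+0=6+0=6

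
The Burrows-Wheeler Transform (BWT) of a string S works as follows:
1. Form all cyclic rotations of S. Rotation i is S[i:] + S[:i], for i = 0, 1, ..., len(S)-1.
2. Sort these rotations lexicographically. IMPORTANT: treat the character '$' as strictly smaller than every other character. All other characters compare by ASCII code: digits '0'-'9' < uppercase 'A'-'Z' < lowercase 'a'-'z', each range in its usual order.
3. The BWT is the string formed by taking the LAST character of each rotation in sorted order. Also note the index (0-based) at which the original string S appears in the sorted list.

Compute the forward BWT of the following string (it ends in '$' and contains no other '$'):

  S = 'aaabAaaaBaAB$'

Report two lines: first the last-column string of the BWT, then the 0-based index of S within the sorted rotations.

Answer: BabAaBaaA$aaa
9

Derivation:
All 13 rotations (rotation i = S[i:]+S[:i]):
  rot[0] = aaabAaaaBaAB$
  rot[1] = aabAaaaBaAB$a
  rot[2] = abAaaaBaAB$aa
  rot[3] = bAaaaBaAB$aaa
  rot[4] = AaaaBaAB$aaab
  rot[5] = aaaBaAB$aaabA
  rot[6] = aaBaAB$aaabAa
  rot[7] = aBaAB$aaabAaa
  rot[8] = BaAB$aaabAaaa
  rot[9] = aAB$aaabAaaaB
  rot[10] = AB$aaabAaaaBa
  rot[11] = B$aaabAaaaBaA
  rot[12] = $aaabAaaaBaAB
Sorted (with $ < everything):
  sorted[0] = $aaabAaaaBaAB  (last char: 'B')
  sorted[1] = AB$aaabAaaaBa  (last char: 'a')
  sorted[2] = AaaaBaAB$aaab  (last char: 'b')
  sorted[3] = B$aaabAaaaBaA  (last char: 'A')
  sorted[4] = BaAB$aaabAaaa  (last char: 'a')
  sorted[5] = aAB$aaabAaaaB  (last char: 'B')
  sorted[6] = aBaAB$aaabAaa  (last char: 'a')
  sorted[7] = aaBaAB$aaabAa  (last char: 'a')
  sorted[8] = aaaBaAB$aaabA  (last char: 'A')
  sorted[9] = aaabAaaaBaAB$  (last char: '$')
  sorted[10] = aabAaaaBaAB$a  (last char: 'a')
  sorted[11] = abAaaaBaAB$aa  (last char: 'a')
  sorted[12] = bAaaaBaAB$aaa  (last char: 'a')
Last column: BabAaBaaA$aaa
Original string S is at sorted index 9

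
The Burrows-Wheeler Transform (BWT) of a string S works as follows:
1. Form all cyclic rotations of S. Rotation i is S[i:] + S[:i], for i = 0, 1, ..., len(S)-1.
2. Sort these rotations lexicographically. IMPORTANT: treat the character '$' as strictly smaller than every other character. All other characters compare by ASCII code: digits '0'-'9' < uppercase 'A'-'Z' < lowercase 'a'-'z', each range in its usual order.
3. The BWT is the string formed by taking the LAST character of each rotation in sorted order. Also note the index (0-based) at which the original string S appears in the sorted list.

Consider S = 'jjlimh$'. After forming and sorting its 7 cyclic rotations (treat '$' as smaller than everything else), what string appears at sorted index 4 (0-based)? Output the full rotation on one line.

All 7 rotations (rotation i = S[i:]+S[:i]):
  rot[0] = jjlimh$
  rot[1] = jlimh$j
  rot[2] = limh$jj
  rot[3] = imh$jjl
  rot[4] = mh$jjli
  rot[5] = h$jjlim
  rot[6] = $jjlimh
Sorted (with $ < everything):
  sorted[0] = $jjlimh
  sorted[1] = h$jjlim
  sorted[2] = imh$jjl
  sorted[3] = jjlimh$
  sorted[4] = jlimh$j
  sorted[5] = limh$jj
  sorted[6] = mh$jjli
sorted[4] = jlimh$j

Answer: jlimh$j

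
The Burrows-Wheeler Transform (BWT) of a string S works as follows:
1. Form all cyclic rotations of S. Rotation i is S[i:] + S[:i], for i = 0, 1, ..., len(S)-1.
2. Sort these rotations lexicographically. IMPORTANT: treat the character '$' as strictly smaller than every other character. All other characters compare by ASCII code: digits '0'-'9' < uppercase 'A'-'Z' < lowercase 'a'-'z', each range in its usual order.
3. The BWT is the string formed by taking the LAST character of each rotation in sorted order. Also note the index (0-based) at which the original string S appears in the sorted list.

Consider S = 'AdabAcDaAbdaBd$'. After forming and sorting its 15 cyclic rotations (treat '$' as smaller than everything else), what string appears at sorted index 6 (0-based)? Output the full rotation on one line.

All 15 rotations (rotation i = S[i:]+S[:i]):
  rot[0] = AdabAcDaAbdaBd$
  rot[1] = dabAcDaAbdaBd$A
  rot[2] = abAcDaAbdaBd$Ad
  rot[3] = bAcDaAbdaBd$Ada
  rot[4] = AcDaAbdaBd$Adab
  rot[5] = cDaAbdaBd$AdabA
  rot[6] = DaAbdaBd$AdabAc
  rot[7] = aAbdaBd$AdabAcD
  rot[8] = AbdaBd$AdabAcDa
  rot[9] = bdaBd$AdabAcDaA
  rot[10] = daBd$AdabAcDaAb
  rot[11] = aBd$AdabAcDaAbd
  rot[12] = Bd$AdabAcDaAbda
  rot[13] = d$AdabAcDaAbdaB
  rot[14] = $AdabAcDaAbdaBd
Sorted (with $ < everything):
  sorted[0] = $AdabAcDaAbdaBd
  sorted[1] = AbdaBd$AdabAcDa
  sorted[2] = AcDaAbdaBd$Adab
  sorted[3] = AdabAcDaAbdaBd$
  sorted[4] = Bd$AdabAcDaAbda
  sorted[5] = DaAbdaBd$AdabAc
  sorted[6] = aAbdaBd$AdabAcD
  sorted[7] = aBd$AdabAcDaAbd
  sorted[8] = abAcDaAbdaBd$Ad
  sorted[9] = bAcDaAbdaBd$Ada
  sorted[10] = bdaBd$AdabAcDaA
  sorted[11] = cDaAbdaBd$AdabA
  sorted[12] = d$AdabAcDaAbdaB
  sorted[13] = daBd$AdabAcDaAb
  sorted[14] = dabAcDaAbdaBd$A
sorted[6] = aAbdaBd$AdabAcD

Answer: aAbdaBd$AdabAcD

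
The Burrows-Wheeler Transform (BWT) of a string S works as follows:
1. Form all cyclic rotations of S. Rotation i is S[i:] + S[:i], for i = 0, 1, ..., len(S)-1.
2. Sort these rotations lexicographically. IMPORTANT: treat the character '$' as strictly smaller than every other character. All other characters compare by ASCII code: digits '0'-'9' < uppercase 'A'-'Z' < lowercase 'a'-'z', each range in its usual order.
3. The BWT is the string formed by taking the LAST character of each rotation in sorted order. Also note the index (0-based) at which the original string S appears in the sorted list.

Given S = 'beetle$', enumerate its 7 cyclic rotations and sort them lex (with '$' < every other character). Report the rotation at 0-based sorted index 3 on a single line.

All 7 rotations (rotation i = S[i:]+S[:i]):
  rot[0] = beetle$
  rot[1] = eetle$b
  rot[2] = etle$be
  rot[3] = tle$bee
  rot[4] = le$beet
  rot[5] = e$beetl
  rot[6] = $beetle
Sorted (with $ < everything):
  sorted[0] = $beetle
  sorted[1] = beetle$
  sorted[2] = e$beetl
  sorted[3] = eetle$b
  sorted[4] = etle$be
  sorted[5] = le$beet
  sorted[6] = tle$bee
sorted[3] = eetle$b

Answer: eetle$b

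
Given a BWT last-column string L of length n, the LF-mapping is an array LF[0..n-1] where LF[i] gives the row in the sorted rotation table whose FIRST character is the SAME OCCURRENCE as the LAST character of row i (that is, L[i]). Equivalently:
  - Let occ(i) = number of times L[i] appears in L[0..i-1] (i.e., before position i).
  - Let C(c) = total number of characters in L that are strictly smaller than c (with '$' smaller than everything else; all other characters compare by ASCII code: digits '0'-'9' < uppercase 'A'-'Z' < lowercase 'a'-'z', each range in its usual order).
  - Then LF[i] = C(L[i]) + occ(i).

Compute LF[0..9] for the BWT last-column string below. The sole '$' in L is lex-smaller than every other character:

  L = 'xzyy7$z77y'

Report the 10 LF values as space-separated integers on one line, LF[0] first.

Answer: 4 8 5 6 1 0 9 2 3 7

Derivation:
Char counts: '$':1, '7':3, 'x':1, 'y':3, 'z':2
C (first-col start): C('$')=0, C('7')=1, C('x')=4, C('y')=5, C('z')=8
L[0]='x': occ=0, LF[0]=C('x')+0=4+0=4
L[1]='z': occ=0, LF[1]=C('z')+0=8+0=8
L[2]='y': occ=0, LF[2]=C('y')+0=5+0=5
L[3]='y': occ=1, LF[3]=C('y')+1=5+1=6
L[4]='7': occ=0, LF[4]=C('7')+0=1+0=1
L[5]='$': occ=0, LF[5]=C('$')+0=0+0=0
L[6]='z': occ=1, LF[6]=C('z')+1=8+1=9
L[7]='7': occ=1, LF[7]=C('7')+1=1+1=2
L[8]='7': occ=2, LF[8]=C('7')+2=1+2=3
L[9]='y': occ=2, LF[9]=C('y')+2=5+2=7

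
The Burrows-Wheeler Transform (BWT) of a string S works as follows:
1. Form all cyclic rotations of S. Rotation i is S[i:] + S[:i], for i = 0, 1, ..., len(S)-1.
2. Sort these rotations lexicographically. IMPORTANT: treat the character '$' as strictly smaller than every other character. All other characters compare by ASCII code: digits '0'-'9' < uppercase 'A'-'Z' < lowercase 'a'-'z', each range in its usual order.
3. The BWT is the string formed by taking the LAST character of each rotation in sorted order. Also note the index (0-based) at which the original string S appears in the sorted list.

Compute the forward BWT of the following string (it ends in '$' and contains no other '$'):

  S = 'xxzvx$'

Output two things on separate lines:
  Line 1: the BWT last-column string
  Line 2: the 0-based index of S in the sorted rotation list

All 6 rotations (rotation i = S[i:]+S[:i]):
  rot[0] = xxzvx$
  rot[1] = xzvx$x
  rot[2] = zvx$xx
  rot[3] = vx$xxz
  rot[4] = x$xxzv
  rot[5] = $xxzvx
Sorted (with $ < everything):
  sorted[0] = $xxzvx  (last char: 'x')
  sorted[1] = vx$xxz  (last char: 'z')
  sorted[2] = x$xxzv  (last char: 'v')
  sorted[3] = xxzvx$  (last char: '$')
  sorted[4] = xzvx$x  (last char: 'x')
  sorted[5] = zvx$xx  (last char: 'x')
Last column: xzv$xx
Original string S is at sorted index 3

Answer: xzv$xx
3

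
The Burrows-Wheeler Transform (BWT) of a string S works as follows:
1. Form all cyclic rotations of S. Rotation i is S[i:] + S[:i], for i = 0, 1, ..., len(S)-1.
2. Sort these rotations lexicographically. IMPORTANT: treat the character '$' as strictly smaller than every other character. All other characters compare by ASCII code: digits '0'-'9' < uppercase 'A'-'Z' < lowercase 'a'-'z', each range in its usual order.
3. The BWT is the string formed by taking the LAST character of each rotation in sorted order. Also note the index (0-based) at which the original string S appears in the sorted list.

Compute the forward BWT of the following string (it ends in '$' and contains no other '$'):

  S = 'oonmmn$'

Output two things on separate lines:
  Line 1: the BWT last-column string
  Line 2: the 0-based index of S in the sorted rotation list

All 7 rotations (rotation i = S[i:]+S[:i]):
  rot[0] = oonmmn$
  rot[1] = onmmn$o
  rot[2] = nmmn$oo
  rot[3] = mmn$oon
  rot[4] = mn$oonm
  rot[5] = n$oonmm
  rot[6] = $oonmmn
Sorted (with $ < everything):
  sorted[0] = $oonmmn  (last char: 'n')
  sorted[1] = mmn$oon  (last char: 'n')
  sorted[2] = mn$oonm  (last char: 'm')
  sorted[3] = n$oonmm  (last char: 'm')
  sorted[4] = nmmn$oo  (last char: 'o')
  sorted[5] = onmmn$o  (last char: 'o')
  sorted[6] = oonmmn$  (last char: '$')
Last column: nnmmoo$
Original string S is at sorted index 6

Answer: nnmmoo$
6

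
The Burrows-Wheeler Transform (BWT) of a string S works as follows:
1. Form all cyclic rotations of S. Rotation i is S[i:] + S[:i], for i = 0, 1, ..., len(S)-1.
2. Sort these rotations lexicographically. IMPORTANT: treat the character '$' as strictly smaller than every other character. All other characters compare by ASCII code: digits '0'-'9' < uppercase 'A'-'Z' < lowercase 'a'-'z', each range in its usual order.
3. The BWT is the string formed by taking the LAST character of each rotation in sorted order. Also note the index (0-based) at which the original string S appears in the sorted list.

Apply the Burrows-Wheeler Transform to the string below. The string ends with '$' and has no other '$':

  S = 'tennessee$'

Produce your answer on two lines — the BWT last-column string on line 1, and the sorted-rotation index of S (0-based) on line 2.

All 10 rotations (rotation i = S[i:]+S[:i]):
  rot[0] = tennessee$
  rot[1] = ennessee$t
  rot[2] = nnessee$te
  rot[3] = nessee$ten
  rot[4] = essee$tenn
  rot[5] = ssee$tenne
  rot[6] = see$tennes
  rot[7] = ee$tenness
  rot[8] = e$tennesse
  rot[9] = $tennessee
Sorted (with $ < everything):
  sorted[0] = $tennessee  (last char: 'e')
  sorted[1] = e$tennesse  (last char: 'e')
  sorted[2] = ee$tenness  (last char: 's')
  sorted[3] = ennessee$t  (last char: 't')
  sorted[4] = essee$tenn  (last char: 'n')
  sorted[5] = nessee$ten  (last char: 'n')
  sorted[6] = nnessee$te  (last char: 'e')
  sorted[7] = see$tennes  (last char: 's')
  sorted[8] = ssee$tenne  (last char: 'e')
  sorted[9] = tennessee$  (last char: '$')
Last column: eestnnese$
Original string S is at sorted index 9

Answer: eestnnese$
9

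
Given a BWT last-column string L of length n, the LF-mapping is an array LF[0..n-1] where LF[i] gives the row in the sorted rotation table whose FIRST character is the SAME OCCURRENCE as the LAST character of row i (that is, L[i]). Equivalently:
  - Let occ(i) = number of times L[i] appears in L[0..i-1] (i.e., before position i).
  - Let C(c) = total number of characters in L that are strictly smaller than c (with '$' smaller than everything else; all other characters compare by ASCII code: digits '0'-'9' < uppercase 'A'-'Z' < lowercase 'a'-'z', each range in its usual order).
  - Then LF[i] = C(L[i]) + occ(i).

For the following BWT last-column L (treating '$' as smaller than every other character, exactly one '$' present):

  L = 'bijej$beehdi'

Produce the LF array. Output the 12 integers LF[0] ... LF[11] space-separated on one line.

Char counts: '$':1, 'b':2, 'd':1, 'e':3, 'h':1, 'i':2, 'j':2
C (first-col start): C('$')=0, C('b')=1, C('d')=3, C('e')=4, C('h')=7, C('i')=8, C('j')=10
L[0]='b': occ=0, LF[0]=C('b')+0=1+0=1
L[1]='i': occ=0, LF[1]=C('i')+0=8+0=8
L[2]='j': occ=0, LF[2]=C('j')+0=10+0=10
L[3]='e': occ=0, LF[3]=C('e')+0=4+0=4
L[4]='j': occ=1, LF[4]=C('j')+1=10+1=11
L[5]='$': occ=0, LF[5]=C('$')+0=0+0=0
L[6]='b': occ=1, LF[6]=C('b')+1=1+1=2
L[7]='e': occ=1, LF[7]=C('e')+1=4+1=5
L[8]='e': occ=2, LF[8]=C('e')+2=4+2=6
L[9]='h': occ=0, LF[9]=C('h')+0=7+0=7
L[10]='d': occ=0, LF[10]=C('d')+0=3+0=3
L[11]='i': occ=1, LF[11]=C('i')+1=8+1=9

Answer: 1 8 10 4 11 0 2 5 6 7 3 9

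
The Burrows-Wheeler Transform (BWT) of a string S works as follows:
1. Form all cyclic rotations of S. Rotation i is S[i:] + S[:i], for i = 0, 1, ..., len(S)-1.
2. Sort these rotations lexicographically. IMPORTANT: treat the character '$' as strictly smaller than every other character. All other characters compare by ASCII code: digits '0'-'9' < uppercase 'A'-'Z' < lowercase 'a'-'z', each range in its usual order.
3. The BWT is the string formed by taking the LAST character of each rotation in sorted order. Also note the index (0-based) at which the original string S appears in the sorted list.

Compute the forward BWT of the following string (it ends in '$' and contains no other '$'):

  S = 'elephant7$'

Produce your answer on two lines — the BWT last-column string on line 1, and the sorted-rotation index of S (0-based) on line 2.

All 10 rotations (rotation i = S[i:]+S[:i]):
  rot[0] = elephant7$
  rot[1] = lephant7$e
  rot[2] = ephant7$el
  rot[3] = phant7$ele
  rot[4] = hant7$elep
  rot[5] = ant7$eleph
  rot[6] = nt7$elepha
  rot[7] = t7$elephan
  rot[8] = 7$elephant
  rot[9] = $elephant7
Sorted (with $ < everything):
  sorted[0] = $elephant7  (last char: '7')
  sorted[1] = 7$elephant  (last char: 't')
  sorted[2] = ant7$eleph  (last char: 'h')
  sorted[3] = elephant7$  (last char: '$')
  sorted[4] = ephant7$el  (last char: 'l')
  sorted[5] = hant7$elep  (last char: 'p')
  sorted[6] = lephant7$e  (last char: 'e')
  sorted[7] = nt7$elepha  (last char: 'a')
  sorted[8] = phant7$ele  (last char: 'e')
  sorted[9] = t7$elephan  (last char: 'n')
Last column: 7th$lpeaen
Original string S is at sorted index 3

Answer: 7th$lpeaen
3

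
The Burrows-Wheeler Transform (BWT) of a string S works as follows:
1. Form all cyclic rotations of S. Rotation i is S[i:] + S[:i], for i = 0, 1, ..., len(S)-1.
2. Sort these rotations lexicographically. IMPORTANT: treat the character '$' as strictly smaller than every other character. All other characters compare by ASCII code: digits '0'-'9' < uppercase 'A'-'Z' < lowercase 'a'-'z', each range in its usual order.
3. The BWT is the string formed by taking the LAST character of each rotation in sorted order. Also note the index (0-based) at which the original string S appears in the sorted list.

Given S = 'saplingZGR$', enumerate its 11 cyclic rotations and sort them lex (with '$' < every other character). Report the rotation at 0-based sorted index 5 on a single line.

All 11 rotations (rotation i = S[i:]+S[:i]):
  rot[0] = saplingZGR$
  rot[1] = aplingZGR$s
  rot[2] = plingZGR$sa
  rot[3] = lingZGR$sap
  rot[4] = ingZGR$sapl
  rot[5] = ngZGR$sapli
  rot[6] = gZGR$saplin
  rot[7] = ZGR$sapling
  rot[8] = GR$saplingZ
  rot[9] = R$saplingZG
  rot[10] = $saplingZGR
Sorted (with $ < everything):
  sorted[0] = $saplingZGR
  sorted[1] = GR$saplingZ
  sorted[2] = R$saplingZG
  sorted[3] = ZGR$sapling
  sorted[4] = aplingZGR$s
  sorted[5] = gZGR$saplin
  sorted[6] = ingZGR$sapl
  sorted[7] = lingZGR$sap
  sorted[8] = ngZGR$sapli
  sorted[9] = plingZGR$sa
  sorted[10] = saplingZGR$
sorted[5] = gZGR$saplin

Answer: gZGR$saplin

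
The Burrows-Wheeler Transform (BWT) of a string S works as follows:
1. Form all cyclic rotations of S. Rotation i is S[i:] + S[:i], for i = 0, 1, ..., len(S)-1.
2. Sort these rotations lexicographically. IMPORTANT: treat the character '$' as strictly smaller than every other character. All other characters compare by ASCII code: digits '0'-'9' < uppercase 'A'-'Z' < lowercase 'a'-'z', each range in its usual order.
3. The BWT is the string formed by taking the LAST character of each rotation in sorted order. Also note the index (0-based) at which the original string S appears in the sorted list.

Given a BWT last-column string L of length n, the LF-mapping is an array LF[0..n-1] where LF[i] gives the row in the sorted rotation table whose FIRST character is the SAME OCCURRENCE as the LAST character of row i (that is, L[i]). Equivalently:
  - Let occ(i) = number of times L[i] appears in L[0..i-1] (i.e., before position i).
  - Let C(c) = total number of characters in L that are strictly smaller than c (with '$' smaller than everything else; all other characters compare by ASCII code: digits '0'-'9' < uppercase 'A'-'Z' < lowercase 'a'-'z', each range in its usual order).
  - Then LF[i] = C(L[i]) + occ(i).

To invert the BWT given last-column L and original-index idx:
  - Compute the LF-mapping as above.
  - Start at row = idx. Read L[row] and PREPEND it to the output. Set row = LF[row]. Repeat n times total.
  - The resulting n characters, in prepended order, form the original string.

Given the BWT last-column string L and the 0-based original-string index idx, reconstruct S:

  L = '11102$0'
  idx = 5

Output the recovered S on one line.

Answer: 102101$

Derivation:
LF mapping: 3 4 5 1 6 0 2
Walk LF starting at row 5, prepending L[row]:
  step 1: row=5, L[5]='$', prepend. Next row=LF[5]=0
  step 2: row=0, L[0]='1', prepend. Next row=LF[0]=3
  step 3: row=3, L[3]='0', prepend. Next row=LF[3]=1
  step 4: row=1, L[1]='1', prepend. Next row=LF[1]=4
  step 5: row=4, L[4]='2', prepend. Next row=LF[4]=6
  step 6: row=6, L[6]='0', prepend. Next row=LF[6]=2
  step 7: row=2, L[2]='1', prepend. Next row=LF[2]=5
Reversed output: 102101$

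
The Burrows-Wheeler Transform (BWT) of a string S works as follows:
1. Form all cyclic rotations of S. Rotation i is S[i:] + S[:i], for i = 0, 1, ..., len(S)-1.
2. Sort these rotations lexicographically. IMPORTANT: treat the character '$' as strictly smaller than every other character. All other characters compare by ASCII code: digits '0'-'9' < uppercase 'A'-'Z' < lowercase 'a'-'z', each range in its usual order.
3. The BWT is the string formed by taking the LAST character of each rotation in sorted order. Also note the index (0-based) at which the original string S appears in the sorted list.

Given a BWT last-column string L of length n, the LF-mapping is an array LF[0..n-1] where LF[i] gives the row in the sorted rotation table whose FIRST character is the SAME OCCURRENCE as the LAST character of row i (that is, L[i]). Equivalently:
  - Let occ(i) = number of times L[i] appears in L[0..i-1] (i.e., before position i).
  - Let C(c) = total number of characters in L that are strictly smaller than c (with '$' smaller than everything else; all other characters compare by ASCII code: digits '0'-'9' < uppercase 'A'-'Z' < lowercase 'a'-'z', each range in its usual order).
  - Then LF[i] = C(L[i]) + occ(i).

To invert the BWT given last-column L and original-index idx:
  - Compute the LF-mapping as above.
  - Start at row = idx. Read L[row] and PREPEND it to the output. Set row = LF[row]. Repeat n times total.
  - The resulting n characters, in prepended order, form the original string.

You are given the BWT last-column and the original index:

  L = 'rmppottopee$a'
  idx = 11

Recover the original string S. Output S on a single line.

Answer: tomatopepper$

Derivation:
LF mapping: 10 4 7 8 5 11 12 6 9 2 3 0 1
Walk LF starting at row 11, prepending L[row]:
  step 1: row=11, L[11]='$', prepend. Next row=LF[11]=0
  step 2: row=0, L[0]='r', prepend. Next row=LF[0]=10
  step 3: row=10, L[10]='e', prepend. Next row=LF[10]=3
  step 4: row=3, L[3]='p', prepend. Next row=LF[3]=8
  step 5: row=8, L[8]='p', prepend. Next row=LF[8]=9
  step 6: row=9, L[9]='e', prepend. Next row=LF[9]=2
  step 7: row=2, L[2]='p', prepend. Next row=LF[2]=7
  step 8: row=7, L[7]='o', prepend. Next row=LF[7]=6
  step 9: row=6, L[6]='t', prepend. Next row=LF[6]=12
  step 10: row=12, L[12]='a', prepend. Next row=LF[12]=1
  step 11: row=1, L[1]='m', prepend. Next row=LF[1]=4
  step 12: row=4, L[4]='o', prepend. Next row=LF[4]=5
  step 13: row=5, L[5]='t', prepend. Next row=LF[5]=11
Reversed output: tomatopepper$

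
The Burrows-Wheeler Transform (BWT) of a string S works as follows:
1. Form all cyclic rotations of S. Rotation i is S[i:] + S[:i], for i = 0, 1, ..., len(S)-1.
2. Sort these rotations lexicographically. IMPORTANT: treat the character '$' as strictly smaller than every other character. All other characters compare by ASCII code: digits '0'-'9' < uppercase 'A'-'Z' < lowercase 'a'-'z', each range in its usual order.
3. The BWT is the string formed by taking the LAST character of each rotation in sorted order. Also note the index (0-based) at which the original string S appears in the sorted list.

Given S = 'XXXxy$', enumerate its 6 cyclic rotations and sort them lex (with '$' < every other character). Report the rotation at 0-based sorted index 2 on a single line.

All 6 rotations (rotation i = S[i:]+S[:i]):
  rot[0] = XXXxy$
  rot[1] = XXxy$X
  rot[2] = Xxy$XX
  rot[3] = xy$XXX
  rot[4] = y$XXXx
  rot[5] = $XXXxy
Sorted (with $ < everything):
  sorted[0] = $XXXxy
  sorted[1] = XXXxy$
  sorted[2] = XXxy$X
  sorted[3] = Xxy$XX
  sorted[4] = xy$XXX
  sorted[5] = y$XXXx
sorted[2] = XXxy$X

Answer: XXxy$X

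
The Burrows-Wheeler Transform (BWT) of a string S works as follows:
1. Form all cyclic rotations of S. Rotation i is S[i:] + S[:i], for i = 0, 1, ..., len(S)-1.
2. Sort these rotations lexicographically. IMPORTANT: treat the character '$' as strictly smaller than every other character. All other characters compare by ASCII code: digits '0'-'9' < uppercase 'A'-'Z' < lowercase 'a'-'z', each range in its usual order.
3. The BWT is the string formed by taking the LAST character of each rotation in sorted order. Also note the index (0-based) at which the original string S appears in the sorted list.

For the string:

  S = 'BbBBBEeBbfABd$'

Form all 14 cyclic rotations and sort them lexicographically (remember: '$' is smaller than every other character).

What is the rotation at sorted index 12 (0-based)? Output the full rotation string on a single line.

All 14 rotations (rotation i = S[i:]+S[:i]):
  rot[0] = BbBBBEeBbfABd$
  rot[1] = bBBBEeBbfABd$B
  rot[2] = BBBEeBbfABd$Bb
  rot[3] = BBEeBbfABd$BbB
  rot[4] = BEeBbfABd$BbBB
  rot[5] = EeBbfABd$BbBBB
  rot[6] = eBbfABd$BbBBBE
  rot[7] = BbfABd$BbBBBEe
  rot[8] = bfABd$BbBBBEeB
  rot[9] = fABd$BbBBBEeBb
  rot[10] = ABd$BbBBBEeBbf
  rot[11] = Bd$BbBBBEeBbfA
  rot[12] = d$BbBBBEeBbfAB
  rot[13] = $BbBBBEeBbfABd
Sorted (with $ < everything):
  sorted[0] = $BbBBBEeBbfABd
  sorted[1] = ABd$BbBBBEeBbf
  sorted[2] = BBBEeBbfABd$Bb
  sorted[3] = BBEeBbfABd$BbB
  sorted[4] = BEeBbfABd$BbBB
  sorted[5] = BbBBBEeBbfABd$
  sorted[6] = BbfABd$BbBBBEe
  sorted[7] = Bd$BbBBBEeBbfA
  sorted[8] = EeBbfABd$BbBBB
  sorted[9] = bBBBEeBbfABd$B
  sorted[10] = bfABd$BbBBBEeB
  sorted[11] = d$BbBBBEeBbfAB
  sorted[12] = eBbfABd$BbBBBE
  sorted[13] = fABd$BbBBBEeBb
sorted[12] = eBbfABd$BbBBBE

Answer: eBbfABd$BbBBBE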